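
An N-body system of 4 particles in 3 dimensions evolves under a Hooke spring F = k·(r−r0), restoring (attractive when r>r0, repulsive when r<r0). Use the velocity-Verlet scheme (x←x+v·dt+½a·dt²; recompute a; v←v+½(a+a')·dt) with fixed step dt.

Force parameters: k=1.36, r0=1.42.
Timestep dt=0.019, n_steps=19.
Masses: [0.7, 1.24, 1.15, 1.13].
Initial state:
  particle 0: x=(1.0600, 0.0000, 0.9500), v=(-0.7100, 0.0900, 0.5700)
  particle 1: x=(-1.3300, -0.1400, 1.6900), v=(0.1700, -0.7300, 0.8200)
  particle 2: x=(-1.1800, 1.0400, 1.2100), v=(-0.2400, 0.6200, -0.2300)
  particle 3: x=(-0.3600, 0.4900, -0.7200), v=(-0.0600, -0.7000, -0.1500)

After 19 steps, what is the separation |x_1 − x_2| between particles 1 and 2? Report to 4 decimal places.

step 0: x0=(1.0600, 0.0000, 0.9500) x1=(-1.3300, -0.1400, 1.6900) x2=(-1.1800, 1.0400, 1.2100) x3=(-0.3600, 0.4900, -0.7200)
step 1: x0=(1.0456, 0.0019, 0.9608) x1=(-1.3265, -0.1538, 1.7053) x2=(-1.1843, 1.0517, 1.2055) x3=(-0.3612, 0.4766, -0.7223)
step 2: x0=(1.0295, 0.0042, 0.9714) x1=(-1.3224, -0.1675, 1.7200) x2=(-1.1880, 1.0631, 1.2006) x3=(-0.3625, 0.4632, -0.7236)
step 3: x0=(1.0117, 0.0069, 0.9819) x1=(-1.3177, -0.1811, 1.7342) x2=(-1.1913, 1.0743, 1.1953) x3=(-0.3639, 0.4496, -0.7238)
step 4: x0=(0.9921, 0.0099, 0.9922) x1=(-1.3125, -0.1946, 1.7478) x2=(-1.1940, 1.0852, 1.1898) x3=(-0.3653, 0.4359, -0.7229)
step 5: x0=(0.9709, 0.0134, 1.0024) x1=(-1.3067, -0.2079, 1.7608) x2=(-1.1962, 1.0959, 1.1839) x3=(-0.3669, 0.4221, -0.7210)
step 6: x0=(0.9481, 0.0171, 1.0124) x1=(-1.3003, -0.2211, 1.7732) x2=(-1.1979, 1.1062, 1.1777) x3=(-0.3687, 0.4082, -0.7180)
step 7: x0=(0.9237, 0.0212, 1.0223) x1=(-1.2934, -0.2341, 1.7850) x2=(-1.1991, 1.1162, 1.1711) x3=(-0.3705, 0.3942, -0.7139)
step 8: x0=(0.8978, 0.0257, 1.0319) x1=(-1.2860, -0.2469, 1.7962) x2=(-1.1997, 1.1259, 1.1643) x3=(-0.3724, 0.3801, -0.7087)
step 9: x0=(0.8703, 0.0305, 1.0414) x1=(-1.2781, -0.2595, 1.8068) x2=(-1.2000, 1.1353, 1.1573) x3=(-0.3745, 0.3660, -0.7025)
step 10: x0=(0.8414, 0.0356, 1.0507) x1=(-1.2696, -0.2719, 1.8167) x2=(-1.1997, 1.1443, 1.1499) x3=(-0.3767, 0.3518, -0.6952)
step 11: x0=(0.8111, 0.0409, 1.0598) x1=(-1.2607, -0.2841, 1.8261) x2=(-1.1990, 1.1530, 1.1423) x3=(-0.3790, 0.3376, -0.6868)
step 12: x0=(0.7795, 0.0466, 1.0688) x1=(-1.2513, -0.2961, 1.8348) x2=(-1.1978, 1.1613, 1.1344) x3=(-0.3815, 0.3233, -0.6774)
step 13: x0=(0.7465, 0.0525, 1.0775) x1=(-1.2415, -0.3078, 1.8429) x2=(-1.1962, 1.1692, 1.1263) x3=(-0.3841, 0.3089, -0.6669)
step 14: x0=(0.7123, 0.0587, 1.0860) x1=(-1.2312, -0.3193, 1.8504) x2=(-1.1942, 1.1768, 1.1179) x3=(-0.3868, 0.2945, -0.6555)
step 15: x0=(0.6770, 0.0652, 1.0943) x1=(-1.2206, -0.3305, 1.8573) x2=(-1.1918, 1.1839, 1.1094) x3=(-0.3897, 0.2801, -0.6429)
step 16: x0=(0.6405, 0.0718, 1.1025) x1=(-1.2095, -0.3415, 1.8635) x2=(-1.1890, 1.1906, 1.1006) x3=(-0.3927, 0.2657, -0.6294)
step 17: x0=(0.6030, 0.0787, 1.1104) x1=(-1.1980, -0.3521, 1.8692) x2=(-1.1858, 1.1970, 1.0917) x3=(-0.3959, 0.2512, -0.6149)
step 18: x0=(0.5645, 0.0858, 1.1181) x1=(-1.1862, -0.3626, 1.8742) x2=(-1.1823, 1.2029, 1.0826) x3=(-0.3992, 0.2368, -0.5995)
step 19: x0=(0.5251, 0.0931, 1.1257) x1=(-1.1740, -0.3727, 1.8787) x2=(-1.1784, 1.2085, 1.0733) x3=(-0.4027, 0.2223, -0.5831)

1.7745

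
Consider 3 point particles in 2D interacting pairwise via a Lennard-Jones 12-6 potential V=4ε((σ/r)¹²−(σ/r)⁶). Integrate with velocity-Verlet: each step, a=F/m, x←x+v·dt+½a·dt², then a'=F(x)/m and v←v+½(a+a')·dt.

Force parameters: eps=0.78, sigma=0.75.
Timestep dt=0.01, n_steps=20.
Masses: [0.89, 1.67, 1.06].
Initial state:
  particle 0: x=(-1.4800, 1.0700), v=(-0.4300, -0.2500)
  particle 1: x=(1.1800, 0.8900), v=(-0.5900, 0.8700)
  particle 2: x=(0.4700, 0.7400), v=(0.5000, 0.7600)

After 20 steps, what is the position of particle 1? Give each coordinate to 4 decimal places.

step 0: x0=(-1.4800, 1.0700) x1=(1.1800, 0.8900) x2=(0.4700, 0.7400)
step 1: x0=(-1.4843, 1.0675) x1=(1.1754, 0.8990) x2=(0.4729, 0.7472)
step 2: x0=(-1.4886, 1.0650) x1=(1.1740, 0.9086) x2=(0.4709, 0.7533)
step 3: x0=(-1.4929, 1.0625) x1=(1.1755, 0.9190) x2=(0.4642, 0.7583)
step 4: x0=(-1.4972, 1.0600) x1=(1.1795, 0.9298) x2=(0.4536, 0.7625)
step 5: x0=(-1.5015, 1.0575) x1=(1.1851, 0.9411) x2=(0.4404, 0.7661)
step 6: x0=(-1.5057, 1.0550) x1=(1.1917, 0.9525) x2=(0.4257, 0.7693)
step 7: x0=(-1.5100, 1.0525) x1=(1.1989, 0.9641) x2=(0.4101, 0.7723)
step 8: x0=(-1.5143, 1.0500) x1=(1.2062, 0.9758) x2=(0.3943, 0.7753)
step 9: x0=(-1.5186, 1.0475) x1=(1.2135, 0.9875) x2=(0.3784, 0.7782)
step 10: x0=(-1.5228, 1.0450) x1=(1.2208, 0.9991) x2=(0.3626, 0.7812)
step 11: x0=(-1.5271, 1.0425) x1=(1.2280, 1.0107) x2=(0.3470, 0.7842)
step 12: x0=(-1.5313, 1.0400) x1=(1.2350, 1.0223) x2=(0.3316, 0.7873)
step 13: x0=(-1.5356, 1.0375) x1=(1.2419, 1.0338) x2=(0.3164, 0.7905)
step 14: x0=(-1.5398, 1.0349) x1=(1.2486, 1.0453) x2=(0.3014, 0.7936)
step 15: x0=(-1.5441, 1.0324) x1=(1.2552, 1.0568) x2=(0.2867, 0.7969)
step 16: x0=(-1.5483, 1.0299) x1=(1.2617, 1.0682) x2=(0.2721, 0.8002)
step 17: x0=(-1.5525, 1.0274) x1=(1.2681, 1.0796) x2=(0.2577, 0.8036)
step 18: x0=(-1.5568, 1.0249) x1=(1.2744, 1.0910) x2=(0.2435, 0.8070)
step 19: x0=(-1.5610, 1.0224) x1=(1.2805, 1.1023) x2=(0.2294, 0.8104)
step 20: x0=(-1.5652, 1.0199) x1=(1.2866, 1.1136) x2=(0.2154, 0.8139)

(1.2866, 1.1136)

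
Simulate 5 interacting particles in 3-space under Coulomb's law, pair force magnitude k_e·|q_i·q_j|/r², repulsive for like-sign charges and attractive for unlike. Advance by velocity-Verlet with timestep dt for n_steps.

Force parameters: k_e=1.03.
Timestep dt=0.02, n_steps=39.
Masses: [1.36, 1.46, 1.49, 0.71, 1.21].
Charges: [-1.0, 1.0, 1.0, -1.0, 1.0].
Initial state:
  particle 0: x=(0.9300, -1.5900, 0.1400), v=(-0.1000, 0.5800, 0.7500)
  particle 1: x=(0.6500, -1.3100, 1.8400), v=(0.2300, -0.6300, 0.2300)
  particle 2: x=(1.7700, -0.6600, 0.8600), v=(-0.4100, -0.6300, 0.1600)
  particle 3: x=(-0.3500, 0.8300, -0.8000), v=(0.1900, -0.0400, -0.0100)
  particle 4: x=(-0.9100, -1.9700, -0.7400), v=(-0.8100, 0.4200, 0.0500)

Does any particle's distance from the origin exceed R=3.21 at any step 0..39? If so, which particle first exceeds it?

no

step 0: x0=(0.9300, -1.5900, 0.1400) x1=(0.6500, -1.3100, 1.8400) x2=(1.7700, -0.6600, 0.8600) x3=(-0.3500, 0.8300, -0.8000) x4=(-0.9100, -1.9700, -0.7400)
step 1: x0=(0.9280, -1.5784, 0.1551) x1=(0.6546, -1.3226, 1.8446) x2=(1.7618, -0.6726, 0.8631) x3=(-0.3462, 0.8292, -0.8002) x4=(-0.9262, -1.9616, -0.7390)
step 2: x0=(0.9260, -1.5667, 0.1703) x1=(0.6591, -1.3353, 1.8492) x2=(1.7536, -0.6852, 0.8661) x3=(-0.3424, 0.8283, -0.8003) x4=(-0.9423, -1.9531, -0.7380)
step 3: x0=(0.9241, -1.5549, 0.1857) x1=(0.6636, -1.3480, 1.8537) x2=(1.7454, -0.6979, 0.8690) x3=(-0.3386, 0.8273, -0.8004) x4=(-0.9584, -1.9446, -0.7371)
step 4: x0=(0.9222, -1.5431, 0.2013) x1=(0.6680, -1.3607, 1.8583) x2=(1.7371, -0.7106, 0.8717) x3=(-0.3347, 0.8262, -0.8004) x4=(-0.9745, -1.9361, -0.7361)
step 5: x0=(0.9204, -1.5311, 0.2170) x1=(0.6724, -1.3735, 1.8628) x2=(1.7289, -0.7233, 0.8743) x3=(-0.3309, 0.8251, -0.8004) x4=(-0.9906, -1.9275, -0.7351)
step 6: x0=(0.9186, -1.5192, 0.2329) x1=(0.6767, -1.3863, 1.8673) x2=(1.7206, -0.7360, 0.8767) x3=(-0.3270, 0.8239, -0.8004) x4=(-1.0066, -1.9189, -0.7342)
step 7: x0=(0.9168, -1.5071, 0.2490) x1=(0.6810, -1.3991, 1.8717) x2=(1.7123, -0.7488, 0.8789) x3=(-0.3232, 0.8227, -0.8003) x4=(-1.0226, -1.9103, -0.7333)
step 8: x0=(0.9152, -1.4949, 0.2653) x1=(0.6852, -1.4120, 1.8762) x2=(1.7039, -0.7616, 0.8810) x3=(-0.3193, 0.8214, -0.8002) x4=(-1.0385, -1.9016, -0.7324)
step 9: x0=(0.9136, -1.4827, 0.2818) x1=(0.6894, -1.4249, 1.8806) x2=(1.6955, -0.7744, 0.8829) x3=(-0.3155, 0.8200, -0.8000) x4=(-1.0544, -1.8929, -0.7315)
step 10: x0=(0.9120, -1.4704, 0.2985) x1=(0.6935, -1.4379, 1.8850) x2=(1.6871, -0.7873, 0.8847) x3=(-0.3116, 0.8185, -0.7998) x4=(-1.0703, -1.8841, -0.7306)
step 11: x0=(0.9106, -1.4580, 0.3154) x1=(0.6975, -1.4508, 1.8893) x2=(1.6786, -0.8002, 0.8863) x3=(-0.3078, 0.8170, -0.7995) x4=(-1.0862, -1.8753, -0.7297)
step 12: x0=(0.9093, -1.4455, 0.3325) x1=(0.7016, -1.4639, 1.8937) x2=(1.6700, -0.8132, 0.8877) x3=(-0.3039, 0.8154, -0.7993) x4=(-1.1021, -1.8665, -0.7289)
step 13: x0=(0.9081, -1.4330, 0.3498) x1=(0.7055, -1.4769, 1.8980) x2=(1.6614, -0.8262, 0.8889) x3=(-0.3001, 0.8137, -0.7989) x4=(-1.1179, -1.8576, -0.7280)
step 14: x0=(0.9069, -1.4203, 0.3674) x1=(0.7095, -1.4900, 1.9023) x2=(1.6527, -0.8392, 0.8899) x3=(-0.2962, 0.8119, -0.7986) x4=(-1.1337, -1.8487, -0.7272)
step 15: x0=(0.9060, -1.4076, 0.3852) x1=(0.7133, -1.5031, 1.9065) x2=(1.6439, -0.8524, 0.8908) x3=(-0.2924, 0.8101, -0.7982) x4=(-1.1495, -1.8398, -0.7264)
step 16: x0=(0.9052, -1.3947, 0.4033) x1=(0.7171, -1.5163, 1.9108) x2=(1.6350, -0.8655, 0.8914) x3=(-0.2885, 0.8082, -0.7977) x4=(-1.1652, -1.8308, -0.7256)
step 17: x0=(0.9045, -1.3818, 0.4216) x1=(0.7209, -1.5294, 1.9150) x2=(1.6260, -0.8788, 0.8918) x3=(-0.2847, 0.8063, -0.7973) x4=(-1.1810, -1.8217, -0.7248)
step 18: x0=(0.9040, -1.3688, 0.4402) x1=(0.7246, -1.5426, 1.9191) x2=(1.6169, -0.8921, 0.8920) x3=(-0.2808, 0.8042, -0.7968) x4=(-1.1967, -1.8126, -0.7240)
step 19: x0=(0.9037, -1.3556, 0.4591) x1=(0.7283, -1.5558, 1.9232) x2=(1.6076, -0.9054, 0.8920) x3=(-0.2770, 0.8021, -0.7962) x4=(-1.2124, -1.8035, -0.7232)
step 20: x0=(0.9036, -1.3424, 0.4782) x1=(0.7319, -1.5691, 1.9273) x2=(1.5982, -0.9189, 0.8917) x3=(-0.2732, 0.7999, -0.7957) x4=(-1.2280, -1.7944, -0.7225)
step 21: x0=(0.9038, -1.3290, 0.4977) x1=(0.7355, -1.5823, 1.9314) x2=(1.5886, -0.9324, 0.8912) x3=(-0.2694, 0.7977, -0.7951) x4=(-1.2437, -1.7852, -0.7217)
step 22: x0=(0.9042, -1.3155, 0.5175) x1=(0.7390, -1.5956, 1.9354) x2=(1.5788, -0.9460, 0.8905) x3=(-0.2656, 0.7954, -0.7944) x4=(-1.2593, -1.7759, -0.7210)
step 23: x0=(0.9049, -1.3020, 0.5375) x1=(0.7425, -1.6089, 1.9394) x2=(1.5687, -0.9597, 0.8894) x3=(-0.2618, 0.7929, -0.7938) x4=(-1.2749, -1.7666, -0.7203)
step 24: x0=(0.9059, -1.2883, 0.5579) x1=(0.7460, -1.6222, 1.9434) x2=(1.5584, -0.9734, 0.8882) x3=(-0.2580, 0.7905, -0.7931) x4=(-1.2905, -1.7573, -0.7196)
step 25: x0=(0.9073, -1.2745, 0.5787) x1=(0.7494, -1.6355, 1.9473) x2=(1.5479, -0.9873, 0.8866) x3=(-0.2543, 0.7879, -0.7924) x4=(-1.3061, -1.7479, -0.7189)
step 26: x0=(0.9091, -1.2605, 0.5998) x1=(0.7527, -1.6489, 1.9512) x2=(1.5370, -1.0013, 0.8848) x3=(-0.2505, 0.7853, -0.7916) x4=(-1.3217, -1.7385, -0.7183)
step 27: x0=(0.9113, -1.2465, 0.6212) x1=(0.7560, -1.6622, 1.9550) x2=(1.5257, -1.0153, 0.8827) x3=(-0.2468, 0.7826, -0.7909) x4=(-1.3373, -1.7290, -0.7176)
step 28: x0=(0.9140, -1.2323, 0.6430) x1=(0.7593, -1.6755, 1.9588) x2=(1.5140, -1.0295, 0.8802) x3=(-0.2431, 0.7798, -0.7901) x4=(-1.3528, -1.7195, -0.7170)
step 29: x0=(0.9172, -1.2181, 0.6652) x1=(0.7625, -1.6888, 1.9626) x2=(1.5019, -1.0438, 0.8775) x3=(-0.2394, 0.7770, -0.7892) x4=(-1.3683, -1.7100, -0.7164)
step 30: x0=(0.9211, -1.2037, 0.6878) x1=(0.7657, -1.7022, 1.9664) x2=(1.4892, -1.0581, 0.8744) x3=(-0.2357, 0.7740, -0.7884) x4=(-1.3838, -1.7004, -0.7158)
step 31: x0=(0.9257, -1.1892, 0.7108) x1=(0.7688, -1.7155, 1.9701) x2=(1.4759, -1.0726, 0.8710) x3=(-0.2321, 0.7710, -0.7875) x4=(-1.3993, -1.6908, -0.7152)
step 32: x0=(0.9311, -1.1747, 0.7342) x1=(0.7719, -1.7288, 1.9737) x2=(1.4620, -1.0871, 0.8673) x3=(-0.2284, 0.7679, -0.7866) x4=(-1.4148, -1.6811, -0.7146)
step 33: x0=(0.9373, -1.1601, 0.7579) x1=(0.7750, -1.7421, 1.9774) x2=(1.4472, -1.1017, 0.8633) x3=(-0.2248, 0.7648, -0.7857) x4=(-1.4303, -1.6714, -0.7140)
step 34: x0=(0.9447, -1.1454, 0.7820) x1=(0.7780, -1.7554, 1.9810) x2=(1.4315, -1.1164, 0.8590) x3=(-0.2212, 0.7615, -0.7848) x4=(-1.4457, -1.6616, -0.7135)
step 35: x0=(0.9532, -1.1309, 0.8065) x1=(0.7810, -1.7686, 1.9846) x2=(1.4148, -1.1310, 0.8543) x3=(-0.2176, 0.7582, -0.7839) x4=(-1.4612, -1.6518, -0.7130)
step 36: x0=(0.9631, -1.1164, 0.8313) x1=(0.7840, -1.7819, 1.9882) x2=(1.3968, -1.1455, 0.8495) x3=(-0.2141, 0.7548, -0.7829) x4=(-1.4766, -1.6419, -0.7125)
step 37: x0=(0.9745, -1.1021, 0.8563) x1=(0.7870, -1.7951, 1.9917) x2=(1.3775, -1.1599, 0.8444) x3=(-0.2106, 0.7513, -0.7819) x4=(-1.4921, -1.6320, -0.7120)
step 38: x0=(0.9877, -1.0883, 0.8813) x1=(0.7899, -1.8083, 1.9953) x2=(1.3565, -1.1739, 0.8393) x3=(-0.2071, 0.7477, -0.7809) x4=(-1.5075, -1.6221, -0.7115)
step 39: x0=(1.0030, -1.0750, 0.9063) x1=(0.7928, -1.8214, 1.9988) x2=(1.3338, -1.1875, 0.8343) x3=(-0.2036, 0.7440, -0.7798) x4=(-1.5229, -1.6121, -0.7110)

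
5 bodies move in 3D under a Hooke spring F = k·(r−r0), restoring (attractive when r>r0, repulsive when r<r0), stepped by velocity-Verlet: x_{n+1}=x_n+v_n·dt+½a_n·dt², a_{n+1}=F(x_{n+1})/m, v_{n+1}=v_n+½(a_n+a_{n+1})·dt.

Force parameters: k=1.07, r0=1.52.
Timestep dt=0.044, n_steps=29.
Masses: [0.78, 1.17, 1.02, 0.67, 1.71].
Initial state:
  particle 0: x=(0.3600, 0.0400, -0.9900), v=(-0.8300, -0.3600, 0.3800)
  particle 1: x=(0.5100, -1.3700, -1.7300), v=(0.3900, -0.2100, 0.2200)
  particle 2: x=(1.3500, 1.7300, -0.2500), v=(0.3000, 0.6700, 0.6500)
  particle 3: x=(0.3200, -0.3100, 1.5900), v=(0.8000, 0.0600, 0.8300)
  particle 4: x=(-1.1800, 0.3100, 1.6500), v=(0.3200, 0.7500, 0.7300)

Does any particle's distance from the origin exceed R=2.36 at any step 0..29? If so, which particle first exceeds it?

no

step 0: x0=(0.3600, 0.0400, -0.9900) x1=(0.5100, -1.3700, -1.7300) x2=(1.3500, 1.7300, -0.2500) x3=(0.3200, -0.3100, 1.5900) x4=(-1.1800, 0.3100, 1.6500)
step 1: x0=(0.3228, 0.0247, -0.9699) x1=(0.5265, -1.3761, -1.7160) x2=(1.3605, 1.7554, -0.2205) x3=(0.3560, -0.3065, 1.6206) x4=(-1.1639, 0.3427, 1.6794)
step 2: x0=(0.2845, 0.0106, -0.9428) x1=(0.5418, -1.3760, -1.6932) x2=(1.3655, 1.7725, -0.1892) x3=(0.3934, -0.3012, 1.6393) x4=(-1.1437, 0.3748, 1.7032)
step 3: x0=(0.2453, -0.0021, -0.9089) x1=(0.5559, -1.3694, -1.6617) x2=(1.3651, 1.7812, -0.1562) x3=(0.4319, -0.2940, 1.6461) x4=(-1.1195, 0.4063, 1.7216)
step 4: x0=(0.2056, -0.0133, -0.8682) x1=(0.5688, -1.3565, -1.6215) x2=(1.3594, 1.7815, -0.1216) x3=(0.4712, -0.2851, 1.6413) x4=(-1.0913, 0.4369, 1.7345)
step 5: x0=(0.1655, -0.0227, -0.8210) x1=(0.5804, -1.3372, -1.5727) x2=(1.3483, 1.7735, -0.0855) x3=(0.5111, -0.2745, 1.6252) x4=(-1.0592, 0.4667, 1.7420)
step 6: x0=(0.1253, -0.0303, -0.7674) x1=(0.5910, -1.3116, -1.5155) x2=(1.3322, 1.7573, -0.0480) x3=(0.5513, -0.2621, 1.5984) x4=(-1.0234, 0.4955, 1.7444)
step 7: x0=(0.0852, -0.0360, -0.7078) x1=(0.6004, -1.2800, -1.4503) x2=(1.3112, 1.7333, -0.0093) x3=(0.5914, -0.2482, 1.5615) x4=(-0.9839, 0.5234, 1.7417)
step 8: x0=(0.0454, -0.0397, -0.6427) x1=(0.6087, -1.2424, -1.3774) x2=(1.2856, 1.7017, 0.0305) x3=(0.6313, -0.2328, 1.5153) x4=(-0.9410, 0.5503, 1.7342)
step 9: x0=(0.0061, -0.0414, -0.5724) x1=(0.6161, -1.1991, -1.2972) x2=(1.2556, 1.6630, 0.0712) x3=(0.6707, -0.2161, 1.4608) x4=(-0.8948, 0.5760, 1.7221)
step 10: x0=(-0.0327, -0.0412, -0.4976) x1=(0.6225, -1.1505, -1.2101) x2=(1.2216, 1.6177, 0.1127) x3=(0.7094, -0.1981, 1.3988) x4=(-0.8456, 0.6007, 1.7056)
step 11: x0=(-0.0709, -0.0390, -0.4187) x1=(0.6281, -1.0968, -1.1167) x2=(1.1840, 1.5663, 0.1547) x3=(0.7472, -0.1792, 1.3305) x4=(-0.7935, 0.6243, 1.6852)
step 12: x0=(-0.1084, -0.0349, -0.3364) x1=(0.6328, -1.0384, -1.0177) x2=(1.1431, 1.5095, 0.1973) x3=(0.7840, -0.1594, 1.2569) x4=(-0.7388, 0.6467, 1.6610)
step 13: x0=(-0.1453, -0.0291, -0.2512) x1=(0.6368, -0.9758, -0.9135) x2=(1.0993, 1.4478, 0.2401) x3=(0.8198, -0.1390, 1.1793) x4=(-0.6818, 0.6680, 1.6335)
step 14: x0=(-0.1816, -0.0216, -0.1638) x1=(0.6401, -0.9094, -0.8048) x2=(1.0531, 1.3822, 0.2830) x3=(0.8546, -0.1181, 1.0986) x4=(-0.6227, 0.6883, 1.6031)
step 15: x0=(-0.2176, -0.0127, -0.0746) x1=(0.6428, -0.8397, -0.6924) x2=(1.0049, 1.3132, 0.3258) x3=(0.8884, -0.0970, 1.0160) x4=(-0.5618, 0.7074, 1.5700)
step 16: x0=(-0.2534, -0.0026, 0.0158) x1=(0.6450, -0.7671, -0.5770) x2=(0.9551, 1.2417, 0.3685) x3=(0.9214, -0.0758, 0.9325) x4=(-0.4994, 0.7256, 1.5348)
step 17: x0=(-0.2892, 0.0085, 0.1069) x1=(0.6467, -0.6923, -0.4591) x2=(0.9041, 1.1684, 0.4109) x3=(0.9538, -0.0548, 0.8489) x4=(-0.4357, 0.7429, 1.4978)
step 18: x0=(-0.3253, 0.0203, 0.1984) x1=(0.6480, -0.6157, -0.3396) x2=(0.8523, 1.0942, 0.4530) x3=(0.9860, -0.0340, 0.7660) x4=(-0.3709, 0.7593, 1.4594)
step 19: x0=(-0.3619, 0.0325, 0.2900) x1=(0.6488, -0.5380, -0.2191) x2=(0.8000, 1.0198, 0.4946) x3=(1.0182, -0.0137, 0.6843) x4=(-0.3055, 0.7750, 1.4201)
step 20: x0=(-0.3993, 0.0449, 0.3814) x1=(0.6493, -0.4597, -0.0982) x2=(0.7477, 0.9460, 0.5359) x3=(1.0510, 0.0061, 0.6042) x4=(-0.2395, 0.7902, 1.3802)
step 21: x0=(-0.4376, 0.0570, 0.4725) x1=(0.6492, -0.3815, 0.0224) x2=(0.6953, 0.8732, 0.5768) x3=(1.0847, 0.0255, 0.5259) x4=(-0.1732, 0.8051, 1.3401)
step 22: x0=(-0.4769, 0.0686, 0.5632) x1=(0.6485, -0.3039, 0.1425) x2=(0.6433, 0.8019, 0.6173) x3=(1.1201, 0.0447, 0.4492) x4=(-0.1067, 0.8197, 1.3002)
step 23: x0=(-0.5174, 0.0794, 0.6534) x1=(0.6469, -0.2274, 0.2618) x2=(0.5916, 0.7325, 0.6577) x3=(1.1578, 0.0640, 0.3737) x4=(-0.0403, 0.8344, 1.2607)
step 24: x0=(-0.5591, 0.0892, 0.7430) x1=(0.6443, -0.1525, 0.3805) x2=(0.5405, 0.6649, 0.6980) x3=(1.1981, 0.0835, 0.2985) x4=(0.0260, 0.8494, 1.2218)
step 25: x0=(-0.6019, 0.0980, 0.8321) x1=(0.6408, -0.0794, 0.4987) x2=(0.4901, 0.5991, 0.7381) x3=(1.2410, 0.1034, 0.2226) x4=(0.0921, 0.8650, 1.1838)
step 26: x0=(-0.6457, 0.1057, 0.9207) x1=(0.6369, -0.0084, 0.6168) x2=(0.4402, 0.5347, 0.7780) x3=(1.2856, 0.1234, 0.1457) x4=(0.1578, 0.8815, 1.1467)
step 27: x0=(-0.6902, 0.1124, 1.0088) x1=(0.6331, 0.0604, 0.7348) x2=(0.3907, 0.4715, 0.8175) x3=(1.3309, 0.1436, 0.0678) x4=(0.2233, 0.8992, 1.1105)
step 28: x0=(-0.7350, 0.1184, 1.0962) x1=(0.6302, 0.1268, 0.8527) x2=(0.3411, 0.4089, 0.8565) x3=(1.3757, 0.1639, -0.0105) x4=(0.2886, 0.9185, 1.0751)
step 29: x0=(-0.7795, 0.1237, 1.1829) x1=(0.6289, 0.1907, 0.9708) x2=(0.2905, 0.3463, 0.8947) x3=(1.4189, 0.1843, -0.0884) x4=(0.3538, 0.9397, 1.0402)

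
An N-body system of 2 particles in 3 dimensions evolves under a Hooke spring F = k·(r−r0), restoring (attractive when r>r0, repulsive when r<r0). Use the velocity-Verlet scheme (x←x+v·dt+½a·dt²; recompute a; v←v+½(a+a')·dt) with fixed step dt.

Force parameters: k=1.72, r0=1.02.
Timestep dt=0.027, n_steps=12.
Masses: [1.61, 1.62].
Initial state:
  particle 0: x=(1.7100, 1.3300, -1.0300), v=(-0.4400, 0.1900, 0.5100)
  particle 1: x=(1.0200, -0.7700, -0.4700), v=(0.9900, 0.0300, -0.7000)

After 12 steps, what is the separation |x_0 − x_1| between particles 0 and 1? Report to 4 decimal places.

2.0401

step 0: x0=(1.7100, 1.3300, -1.0300) x1=(1.0200, -0.7700, -0.4700)
step 1: x0=(1.6980, 1.3347, -1.0161) x1=(1.0469, -0.7687, -0.4890)
step 2: x0=(1.6857, 1.3385, -1.0020) x1=(1.0740, -0.7666, -0.5083)
step 3: x0=(1.6731, 1.3413, -0.9877) x1=(1.1014, -0.7635, -0.5277)
step 4: x0=(1.6603, 1.3433, -0.9731) x1=(1.1291, -0.7596, -0.5474)
step 5: x0=(1.6473, 1.3444, -0.9584) x1=(1.1570, -0.7548, -0.5672)
step 6: x0=(1.6340, 1.3447, -0.9436) x1=(1.1850, -0.7491, -0.5872)
step 7: x0=(1.6206, 1.3441, -0.9286) x1=(1.2133, -0.7426, -0.6073)
step 8: x0=(1.6070, 1.3426, -0.9134) x1=(1.2417, -0.7352, -0.6276)
step 9: x0=(1.5933, 1.3402, -0.8982) x1=(1.2703, -0.7270, -0.6479)
step 10: x0=(1.5794, 1.3371, -0.8828) x1=(1.2990, -0.7180, -0.6684)
step 11: x0=(1.5654, 1.3331, -0.8674) x1=(1.3278, -0.7081, -0.6890)
step 12: x0=(1.5514, 1.3283, -0.8519) x1=(1.3567, -0.6975, -0.7096)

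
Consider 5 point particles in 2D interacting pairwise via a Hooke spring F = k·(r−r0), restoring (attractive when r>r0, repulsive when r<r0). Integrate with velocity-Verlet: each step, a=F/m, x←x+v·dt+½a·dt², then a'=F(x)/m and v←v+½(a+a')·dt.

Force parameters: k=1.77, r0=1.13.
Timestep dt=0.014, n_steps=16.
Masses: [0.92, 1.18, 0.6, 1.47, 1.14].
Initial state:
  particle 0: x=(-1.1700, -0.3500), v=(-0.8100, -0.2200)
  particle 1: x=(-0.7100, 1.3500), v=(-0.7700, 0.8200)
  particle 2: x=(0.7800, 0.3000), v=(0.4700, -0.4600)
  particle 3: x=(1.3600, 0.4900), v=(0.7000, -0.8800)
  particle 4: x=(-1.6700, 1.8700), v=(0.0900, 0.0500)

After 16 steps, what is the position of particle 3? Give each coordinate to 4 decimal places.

(1.3908, 0.3266)

step 0: x0=(-1.1700, -0.3500) x1=(-0.7100, 1.3500) x2=(0.7800, 0.3000) x3=(1.3600, 0.4900) x4=(-1.6700, 1.8700)
step 1: x0=(-1.1809, -0.3526) x1=(-0.7206, 1.3613) x2=(0.7856, 0.2938) x3=(1.3693, 0.4778) x4=(-1.6682, 1.8702)
step 2: x0=(-1.1910, -0.3543) x1=(-0.7307, 1.3721) x2=(0.7892, 0.2882) x3=(1.3777, 0.4658) x4=(-1.6652, 1.8696)
step 3: x0=(-1.2001, -0.3550) x1=(-0.7403, 1.3825) x2=(0.7907, 0.2831) x3=(1.3851, 0.4541) x4=(-1.6611, 1.8680)
step 4: x0=(-1.2084, -0.3547) x1=(-0.7495, 1.3924) x2=(0.7902, 0.2786) x3=(1.3916, 0.4427) x4=(-1.6559, 1.8655)
step 5: x0=(-1.2158, -0.3535) x1=(-0.7582, 1.4018) x2=(0.7877, 0.2746) x3=(1.3970, 0.4315) x4=(-1.6496, 1.8622)
step 6: x0=(-1.2223, -0.3514) x1=(-0.7664, 1.4107) x2=(0.7831, 0.2713) x3=(1.4015, 0.4206) x4=(-1.6422, 1.8579)
step 7: x0=(-1.2278, -0.3483) x1=(-0.7741, 1.4191) x2=(0.7765, 0.2685) x3=(1.4049, 0.4099) x4=(-1.6337, 1.8527)
step 8: x0=(-1.2325, -0.3443) x1=(-0.7813, 1.4270) x2=(0.7679, 0.2664) x3=(1.4074, 0.3995) x4=(-1.6241, 1.8466)
step 9: x0=(-1.2362, -0.3393) x1=(-0.7879, 1.4343) x2=(0.7572, 0.2648) x3=(1.4089, 0.3894) x4=(-1.6135, 1.8396)
step 10: x0=(-1.2390, -0.3334) x1=(-0.7940, 1.4412) x2=(0.7446, 0.2639) x3=(1.4093, 0.3796) x4=(-1.6018, 1.8318)
step 11: x0=(-1.2408, -0.3266) x1=(-0.7996, 1.4475) x2=(0.7300, 0.2636) x3=(1.4088, 0.3701) x4=(-1.5891, 1.8231)
step 12: x0=(-1.2418, -0.3189) x1=(-0.8046, 1.4532) x2=(0.7135, 0.2639) x3=(1.4072, 0.3608) x4=(-1.5754, 1.8135)
step 13: x0=(-1.2418, -0.3103) x1=(-0.8090, 1.4584) x2=(0.6950, 0.2649) x3=(1.4046, 0.3518) x4=(-1.5607, 1.8031)
step 14: x0=(-1.2409, -0.3009) x1=(-0.8129, 1.4630) x2=(0.6747, 0.2665) x3=(1.4010, 0.3431) x4=(-1.5451, 1.7919)
step 15: x0=(-1.2391, -0.2906) x1=(-0.8161, 1.4671) x2=(0.6526, 0.2687) x3=(1.3964, 0.3347) x4=(-1.5285, 1.7798)
step 16: x0=(-1.2364, -0.2794) x1=(-0.8189, 1.4706) x2=(0.6288, 0.2716) x3=(1.3908, 0.3266) x4=(-1.5110, 1.7670)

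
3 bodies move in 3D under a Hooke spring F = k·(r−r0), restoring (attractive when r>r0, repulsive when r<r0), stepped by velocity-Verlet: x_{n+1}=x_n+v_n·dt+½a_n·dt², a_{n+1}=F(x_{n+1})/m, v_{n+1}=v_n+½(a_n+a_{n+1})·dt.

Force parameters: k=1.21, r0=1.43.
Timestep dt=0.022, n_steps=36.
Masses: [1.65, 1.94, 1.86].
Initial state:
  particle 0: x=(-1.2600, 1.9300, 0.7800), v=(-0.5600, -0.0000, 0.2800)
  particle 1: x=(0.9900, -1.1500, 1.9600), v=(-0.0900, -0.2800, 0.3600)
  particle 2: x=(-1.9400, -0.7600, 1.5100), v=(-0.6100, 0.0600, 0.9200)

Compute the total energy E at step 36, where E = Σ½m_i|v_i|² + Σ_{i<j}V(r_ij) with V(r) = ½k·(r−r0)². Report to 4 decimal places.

step 0: x0=(-1.2600, 1.9300, 0.7800) x1=(0.9900, -1.1500, 1.9600) x2=(-1.9400, -0.7600, 1.5100)
step 1: x0=(-1.2721, 1.9294, 0.7864) x1=(0.9876, -1.1558, 1.9678) x2=(-1.9531, -0.7585, 1.5302)
step 2: x0=(-1.2839, 1.9276, 0.7931) x1=(0.9842, -1.1610, 1.9752) x2=(-1.9657, -0.7566, 1.5504)
step 3: x0=(-1.2952, 1.9247, 0.8003) x1=(0.9800, -1.1655, 1.9824) x2=(-1.9776, -0.7544, 1.5705)
step 4: x0=(-1.3061, 1.9205, 0.8079) x1=(0.9748, -1.1693, 1.9893) x2=(-1.9889, -0.7519, 1.5906)
step 5: x0=(-1.3167, 1.9152, 0.8158) x1=(0.9688, -1.1725, 1.9959) x2=(-1.9997, -0.7489, 1.6106)
step 6: x0=(-1.3268, 1.9087, 0.8242) x1=(0.9618, -1.1750, 2.0022) x2=(-2.0098, -0.7457, 1.6306)
step 7: x0=(-1.3365, 1.9010, 0.8330) x1=(0.9539, -1.1769, 2.0082) x2=(-2.0194, -0.7420, 1.6504)
step 8: x0=(-1.3459, 1.8922, 0.8423) x1=(0.9451, -1.1780, 2.0139) x2=(-2.0283, -0.7381, 1.6703)
step 9: x0=(-1.3548, 1.8822, 0.8519) x1=(0.9353, -1.1785, 2.0194) x2=(-2.0366, -0.7338, 1.6900)
step 10: x0=(-1.3633, 1.8710, 0.8619) x1=(0.9247, -1.1784, 2.0245) x2=(-2.0444, -0.7291, 1.7097)
step 11: x0=(-1.3714, 1.8587, 0.8724) x1=(0.9131, -1.1776, 2.0294) x2=(-2.0515, -0.7242, 1.7293)
step 12: x0=(-1.3792, 1.8452, 0.8833) x1=(0.9006, -1.1761, 2.0340) x2=(-2.0581, -0.7189, 1.7488)
step 13: x0=(-1.3865, 1.8307, 0.8946) x1=(0.8873, -1.1739, 2.0384) x2=(-2.0640, -0.7133, 1.7682)
step 14: x0=(-1.3934, 1.8150, 0.9062) x1=(0.8730, -1.1711, 2.0424) x2=(-2.0694, -0.7074, 1.7875)
step 15: x0=(-1.3999, 1.7982, 0.9183) x1=(0.8578, -1.1677, 2.0463) x2=(-2.0742, -0.7011, 1.8068)
step 16: x0=(-1.4061, 1.7803, 0.9308) x1=(0.8417, -1.1636, 2.0499) x2=(-2.0784, -0.6946, 1.8259)
step 17: x0=(-1.4118, 1.7613, 0.9437) x1=(0.8247, -1.1589, 2.0532) x2=(-2.0820, -0.6878, 1.8450)
step 18: x0=(-1.4172, 1.7413, 0.9570) x1=(0.8069, -1.1536, 2.0563) x2=(-2.0850, -0.6807, 1.8639)
step 19: x0=(-1.4222, 1.7202, 0.9707) x1=(0.7882, -1.1477, 2.0591) x2=(-2.0875, -0.6733, 1.8828)
step 20: x0=(-1.4268, 1.6981, 0.9848) x1=(0.7686, -1.1411, 2.0617) x2=(-2.0895, -0.6657, 1.9015)
step 21: x0=(-1.4310, 1.6750, 0.9993) x1=(0.7482, -1.1339, 2.0641) x2=(-2.0908, -0.6578, 1.9202)
step 22: x0=(-1.4348, 1.6509, 1.0141) x1=(0.7270, -1.1262, 2.0663) x2=(-2.0917, -0.6496, 1.9387)
step 23: x0=(-1.4383, 1.6259, 1.0293) x1=(0.7049, -1.1178, 2.0682) x2=(-2.0920, -0.6412, 1.9571)
step 24: x0=(-1.4414, 1.5999, 1.0449) x1=(0.6820, -1.1089, 2.0700) x2=(-2.0917, -0.6325, 1.9754)
step 25: x0=(-1.4442, 1.5730, 1.0609) x1=(0.6583, -1.0994, 2.0715) x2=(-2.0910, -0.6237, 1.9936)
step 26: x0=(-1.4466, 1.5452, 1.0772) x1=(0.6339, -1.0894, 2.0729) x2=(-2.0897, -0.6146, 2.0117)
step 27: x0=(-1.4487, 1.5165, 1.0938) x1=(0.6086, -1.0788, 2.0741) x2=(-2.0880, -0.6053, 2.0297)
step 28: x0=(-1.4505, 1.4870, 1.1108) x1=(0.5826, -1.0677, 2.0751) x2=(-2.0857, -0.5958, 2.0476)
step 29: x0=(-1.4519, 1.4567, 1.1281) x1=(0.5559, -1.0561, 2.0759) x2=(-2.0830, -0.5861, 2.0653)
step 30: x0=(-1.4530, 1.4255, 1.1457) x1=(0.5285, -1.0440, 2.0765) x2=(-2.0798, -0.5762, 2.0830)
step 31: x0=(-1.4538, 1.3937, 1.1637) x1=(0.5003, -1.0314, 2.0770) x2=(-2.0762, -0.5662, 2.1005)
step 32: x0=(-1.4542, 1.3610, 1.1819) x1=(0.4715, -1.0183, 2.0774) x2=(-2.0721, -0.5560, 2.1179)
step 33: x0=(-1.4544, 1.3277, 1.2005) x1=(0.4420, -1.0048, 2.0776) x2=(-2.0676, -0.5456, 2.1352)
step 34: x0=(-1.4543, 1.2937, 1.2193) x1=(0.4119, -0.9908, 2.0776) x2=(-2.0627, -0.5351, 2.1524)
step 35: x0=(-1.4539, 1.2590, 1.2384) x1=(0.3811, -0.9764, 2.0776) x2=(-2.0574, -0.5245, 2.1695)
step 36: x0=(-1.4532, 1.2237, 1.2578) x1=(0.3497, -0.9616, 2.0774) x2=(-2.0517, -0.5137, 2.1865)
step 0 velocities: v0=(-0.5600, -0.0000, 0.2800) v1=(-0.0900, -0.2800, 0.3600) v2=(-0.6100, 0.0600, 0.9200)
step 0: KE=1.6696, PE=6.6982, E=8.3677
step 36 velocities: v0=(0.0366, -1.6171, 0.8859) v1=(-1.4388, 0.6825, -0.0111) v2=(0.2676, 0.4907, 0.7696)
step 36: KE=6.1073, PE=2.2594, E=8.3667

8.3667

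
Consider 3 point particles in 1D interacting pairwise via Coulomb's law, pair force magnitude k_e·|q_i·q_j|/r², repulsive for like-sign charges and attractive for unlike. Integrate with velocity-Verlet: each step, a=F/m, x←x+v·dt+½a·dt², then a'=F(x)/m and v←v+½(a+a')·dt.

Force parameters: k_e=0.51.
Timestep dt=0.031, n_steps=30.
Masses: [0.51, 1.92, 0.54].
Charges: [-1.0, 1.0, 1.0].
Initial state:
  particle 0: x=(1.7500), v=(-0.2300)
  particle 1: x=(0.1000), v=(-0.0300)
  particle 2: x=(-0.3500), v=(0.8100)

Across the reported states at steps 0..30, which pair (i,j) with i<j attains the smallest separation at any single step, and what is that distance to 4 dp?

pair (1,2), distance 0.3967

step 0: x0=(1.7500) x1=(0.1000) x2=(-0.3500)
step 1: x0=(1.7426) x1=(0.0997) x2=(-0.3270)
step 2: x0=(1.7346) x1=(0.1010) x2=(-0.3088)
step 3: x0=(1.7260) x1=(0.1038) x2=(-0.2958)
step 4: x0=(1.7168) x1=(0.1084) x2=(-0.2883)
step 5: x0=(1.7070) x1=(0.1147) x2=(-0.2862)
step 6: x0=(1.6966) x1=(0.1226) x2=(-0.2897)
step 7: x0=(1.6856) x1=(0.1322) x2=(-0.2982)
step 8: x0=(1.6739) x1=(0.1433) x2=(-0.3114)
step 9: x0=(1.6615) x1=(0.1557) x2=(-0.3287)
step 10: x0=(1.6485) x1=(0.1693) x2=(-0.3497)
step 11: x0=(1.6348) x1=(0.1839) x2=(-0.3738)
step 12: x0=(1.6204) x1=(0.1995) x2=(-0.4006)
step 13: x0=(1.6053) x1=(0.2160) x2=(-0.4298)
step 14: x0=(1.5895) x1=(0.2331) x2=(-0.4608)
step 15: x0=(1.5729) x1=(0.2510) x2=(-0.4936)
step 16: x0=(1.5556) x1=(0.2695) x2=(-0.5278)
step 17: x0=(1.5374) x1=(0.2885) x2=(-0.5631)
step 18: x0=(1.5184) x1=(0.3080) x2=(-0.5996)
step 19: x0=(1.4986) x1=(0.3280) x2=(-0.6369)
step 20: x0=(1.4778) x1=(0.3485) x2=(-0.6750)
step 21: x0=(1.4561) x1=(0.3694) x2=(-0.7138)
step 22: x0=(1.4333) x1=(0.3908) x2=(-0.7532)
step 23: x0=(1.4095) x1=(0.4125) x2=(-0.7930)
step 24: x0=(1.3845) x1=(0.4348) x2=(-0.8333)
step 25: x0=(1.3582) x1=(0.4574) x2=(-0.8740)
step 26: x0=(1.3306) x1=(0.4805) x2=(-0.9150)
step 27: x0=(1.3014) x1=(0.5041) x2=(-0.9563)
step 28: x0=(1.2705) x1=(0.5282) x2=(-0.9979)
step 29: x0=(1.2377) x1=(0.5529) x2=(-1.0396)
step 30: x0=(1.2027) x1=(0.5783) x2=(-1.0816)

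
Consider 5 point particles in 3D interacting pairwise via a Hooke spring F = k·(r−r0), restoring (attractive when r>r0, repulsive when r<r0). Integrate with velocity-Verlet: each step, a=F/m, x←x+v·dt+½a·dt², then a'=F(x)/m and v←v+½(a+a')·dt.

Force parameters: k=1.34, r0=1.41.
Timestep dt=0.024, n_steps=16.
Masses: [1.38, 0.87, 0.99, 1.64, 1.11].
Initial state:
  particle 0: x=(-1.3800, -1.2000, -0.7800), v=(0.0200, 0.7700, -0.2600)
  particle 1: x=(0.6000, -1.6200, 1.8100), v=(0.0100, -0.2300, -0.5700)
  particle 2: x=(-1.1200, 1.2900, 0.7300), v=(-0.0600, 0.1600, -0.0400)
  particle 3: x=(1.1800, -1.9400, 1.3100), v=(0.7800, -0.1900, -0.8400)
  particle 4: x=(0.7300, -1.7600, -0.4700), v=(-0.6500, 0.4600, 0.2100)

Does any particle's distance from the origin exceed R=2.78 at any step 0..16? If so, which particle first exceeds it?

no

step 0: x0=(-1.3800, -1.2000, -0.7800) x1=(0.6000, -1.6200, 1.8100) x2=(-1.1200, 1.2900, 0.7300) x3=(1.1800, -1.9400, 1.3100) x4=(0.7300, -1.7600, -0.4700)
step 1: x0=(-1.3785, -1.1814, -0.7852) x1=(0.5991, -1.6246, 1.7951) x2=(-1.1201, 1.2911, 0.7288) x3=(1.1981, -1.9440, 1.2893) x4=(0.7138, -1.7482, -0.4643)
step 2: x0=(-1.3751, -1.1626, -0.7885) x1=(0.5960, -1.6272, 1.7780) x2=(-1.1173, 1.2867, 0.7273) x3=(1.2149, -1.9469, 1.2675) x4=(0.6962, -1.7350, -0.4573)
step 3: x0=(-1.3697, -1.1436, -0.7897) x1=(0.5907, -1.6279, 1.7585) x2=(-1.1119, 1.2769, 0.7253) x3=(1.2304, -1.9487, 1.2446) x4=(0.6775, -1.7203, -0.4490)
step 4: x0=(-1.3624, -1.1245, -0.7890) x1=(0.5831, -1.6267, 1.7367) x2=(-1.1037, 1.2617, 0.7229) x3=(1.2446, -1.9493, 1.2207) x4=(0.6575, -1.7042, -0.4394)
step 5: x0=(-1.3531, -1.1052, -0.7863) x1=(0.5734, -1.6235, 1.7127) x2=(-1.0927, 1.2411, 0.7201) x3=(1.2575, -1.9487, 1.1958) x4=(0.6364, -1.6867, -0.4287)
step 6: x0=(-1.3420, -1.0858, -0.7817) x1=(0.5616, -1.6185, 1.6866) x2=(-1.0791, 1.2154, 0.7169) x3=(1.2691, -1.9471, 1.1699) x4=(0.6142, -1.6679, -0.4169)
step 7: x0=(-1.3290, -1.0663, -0.7753) x1=(0.5476, -1.6115, 1.6583) x2=(-1.0629, 1.1845, 0.7132) x3=(1.2793, -1.9443, 1.1431) x4=(0.5909, -1.6478, -0.4039)
step 8: x0=(-1.3142, -1.0468, -0.7670) x1=(0.5316, -1.6028, 1.6280) x2=(-1.0441, 1.1486, 0.7091) x3=(1.2883, -1.9403, 1.1154) x4=(0.5666, -1.6264, -0.3900)
step 9: x0=(-1.2976, -1.0272, -0.7569) x1=(0.5137, -1.5922, 1.5958) x2=(-1.0229, 1.1079, 0.7045) x3=(1.2959, -1.9352, 1.0868) x4=(0.5413, -1.6038, -0.3751)
step 10: x0=(-1.2792, -1.0077, -0.7451) x1=(0.4938, -1.5799, 1.5617) x2=(-0.9992, 1.0626, 0.6996) x3=(1.3022, -1.9291, 1.0574) x4=(0.5152, -1.5800, -0.3592)
step 11: x0=(-1.2592, -0.9882, -0.7317) x1=(0.4721, -1.5660, 1.5258) x2=(-0.9731, 1.0127, 0.6942) x3=(1.3073, -1.9218, 1.0272) x4=(0.4881, -1.5551, -0.3425)
step 12: x0=(-1.2376, -0.9687, -0.7166) x1=(0.4486, -1.5504, 1.4883) x2=(-0.9448, 0.9586, 0.6884) x3=(1.3111, -1.9135, 0.9963) x4=(0.4603, -1.5292, -0.3251)
step 13: x0=(-1.2144, -0.9494, -0.7000) x1=(0.4235, -1.5332, 1.4492) x2=(-0.9144, 0.9004, 0.6822) x3=(1.3137, -1.9041, 0.9647) x4=(0.4318, -1.5023, -0.3069)
step 14: x0=(-1.1897, -0.9301, -0.6819) x1=(0.3968, -1.5146, 1.4086) x2=(-0.8819, 0.8384, 0.6756) x3=(1.3150, -1.8936, 0.9324) x4=(0.4026, -1.4745, -0.2881)
step 15: x0=(-1.1636, -0.9110, -0.6625) x1=(0.3687, -1.4946, 1.3667) x2=(-0.8475, 0.7728, 0.6687) x3=(1.3152, -1.8822, 0.8995) x4=(0.3728, -1.4459, -0.2687)
step 16: x0=(-1.1361, -0.8921, -0.6418) x1=(0.3392, -1.4734, 1.3235) x2=(-0.8113, 0.7038, 0.6614) x3=(1.3141, -1.8699, 0.8660) x4=(0.3426, -1.4165, -0.2488)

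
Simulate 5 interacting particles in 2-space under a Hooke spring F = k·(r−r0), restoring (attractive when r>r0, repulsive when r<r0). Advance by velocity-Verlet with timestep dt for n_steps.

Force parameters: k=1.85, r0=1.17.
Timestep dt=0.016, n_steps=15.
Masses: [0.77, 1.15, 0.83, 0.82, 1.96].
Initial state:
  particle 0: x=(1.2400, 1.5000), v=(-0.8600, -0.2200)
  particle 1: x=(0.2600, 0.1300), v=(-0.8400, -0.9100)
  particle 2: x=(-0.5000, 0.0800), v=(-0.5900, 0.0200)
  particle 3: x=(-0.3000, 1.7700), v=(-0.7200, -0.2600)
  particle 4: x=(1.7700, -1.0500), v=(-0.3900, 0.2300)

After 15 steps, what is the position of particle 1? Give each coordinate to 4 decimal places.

step 0: x0=(1.2400, 1.5000) x1=(0.2600, 0.1300) x2=(-0.5000, 0.0800) x3=(-0.3000, 1.7700) x4=(1.7700, -1.0500)
step 1: x0=(1.2259, 1.4957) x1=(0.2468, 0.1155) x2=(-0.5090, 0.0805) x3=(-0.3110, 1.7650) x4=(1.7633, -1.0458)
step 2: x0=(1.2110, 1.4900) x1=(0.2340, 0.1013) x2=(-0.5169, 0.0813) x3=(-0.3209, 1.7582) x4=(1.7558, -1.0405)
step 3: x0=(1.1953, 1.4827) x1=(0.2218, 0.0873) x2=(-0.5240, 0.0824) x3=(-0.3297, 1.7497) x4=(1.7475, -1.0343)
step 4: x0=(1.1790, 1.4740) x1=(0.2099, 0.0735) x2=(-0.5300, 0.0839) x3=(-0.3374, 1.7395) x4=(1.7383, -1.0269)
step 5: x0=(1.1619, 1.4638) x1=(0.1986, 0.0600) x2=(-0.5351, 0.0857) x3=(-0.3440, 1.7276) x4=(1.7283, -1.0186)
step 6: x0=(1.1441, 1.4521) x1=(0.1877, 0.0467) x2=(-0.5394, 0.0877) x3=(-0.3496, 1.7140) x4=(1.7174, -1.0093)
step 7: x0=(1.1257, 1.4390) x1=(0.1773, 0.0336) x2=(-0.5426, 0.0901) x3=(-0.3541, 1.6988) x4=(1.7057, -0.9990)
step 8: x0=(1.1066, 1.4246) x1=(0.1673, 0.0208) x2=(-0.5450, 0.0928) x3=(-0.3576, 1.6819) x4=(1.6932, -0.9877)
step 9: x0=(1.0868, 1.4087) x1=(0.1578, 0.0082) x2=(-0.5466, 0.0958) x3=(-0.3601, 1.6635) x4=(1.6799, -0.9754)
step 10: x0=(1.0665, 1.3914) x1=(0.1487, -0.0042) x2=(-0.5473, 0.0990) x3=(-0.3615, 1.6434) x4=(1.6657, -0.9622)
step 11: x0=(1.0455, 1.3729) x1=(0.1402, -0.0163) x2=(-0.5471, 0.1025) x3=(-0.3620, 1.6219) x4=(1.6508, -0.9481)
step 12: x0=(1.0240, 1.3530) x1=(0.1320, -0.0282) x2=(-0.5462, 0.1063) x3=(-0.3615, 1.5988) x4=(1.6350, -0.9331)
step 13: x0=(1.0020, 1.3320) x1=(0.1243, -0.0399) x2=(-0.5445, 0.1102) x3=(-0.3601, 1.5744) x4=(1.6185, -0.9173)
step 14: x0=(0.9796, 1.3097) x1=(0.1170, -0.0515) x2=(-0.5421, 0.1144) x3=(-0.3577, 1.5485) x4=(1.6013, -0.9006)
step 15: x0=(0.9567, 1.2862) x1=(0.1102, -0.0628) x2=(-0.5389, 0.1188) x3=(-0.3545, 1.5213) x4=(1.5833, -0.8830)

(0.1102, -0.0628)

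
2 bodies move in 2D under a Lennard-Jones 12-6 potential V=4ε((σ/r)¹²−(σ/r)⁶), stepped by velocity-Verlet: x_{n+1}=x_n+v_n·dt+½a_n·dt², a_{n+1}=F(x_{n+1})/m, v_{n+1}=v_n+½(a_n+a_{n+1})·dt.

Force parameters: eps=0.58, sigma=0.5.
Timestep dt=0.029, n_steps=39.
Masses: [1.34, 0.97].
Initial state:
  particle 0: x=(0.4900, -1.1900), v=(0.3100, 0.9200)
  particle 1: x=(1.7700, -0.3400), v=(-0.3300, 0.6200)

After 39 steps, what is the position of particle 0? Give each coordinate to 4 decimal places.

(0.8793, -0.1186)

step 0: x0=(0.4900, -1.1900) x1=(1.7700, -0.3400)
step 1: x0=(0.4990, -1.1633) x1=(1.7604, -0.3220)
step 2: x0=(0.5080, -1.1366) x1=(1.7508, -0.3041)
step 3: x0=(0.5170, -1.1099) x1=(1.7413, -0.2861)
step 4: x0=(0.5260, -1.0832) x1=(1.7317, -0.2681)
step 5: x0=(0.5350, -1.0565) x1=(1.7220, -0.2502)
step 6: x0=(0.5441, -1.0298) x1=(1.7124, -0.2322)
step 7: x0=(0.5531, -1.0031) x1=(1.7028, -0.2143)
step 8: x0=(0.5622, -0.9764) x1=(1.6931, -0.1964)
step 9: x0=(0.5712, -0.9497) x1=(1.6834, -0.1785)
step 10: x0=(0.5803, -0.9229) x1=(1.6738, -0.1606)
step 11: x0=(0.5894, -0.8962) x1=(1.6640, -0.1427)
step 12: x0=(0.5985, -0.8694) x1=(1.6543, -0.1248)
step 13: x0=(0.6076, -0.8426) x1=(1.6446, -0.1070)
step 14: x0=(0.6168, -0.8159) x1=(1.6348, -0.0891)
step 15: x0=(0.6259, -0.7891) x1=(1.6249, -0.0713)
step 16: x0=(0.6351, -0.7622) x1=(1.6151, -0.0535)
step 17: x0=(0.6444, -0.7354) x1=(1.6052, -0.0358)
step 18: x0=(0.6536, -0.7085) x1=(1.5953, -0.0181)
step 19: x0=(0.6629, -0.6816) x1=(1.5853, -0.0004)
step 20: x0=(0.6722, -0.6547) x1=(1.5752, 0.0173)
step 21: x0=(0.6816, -0.6277) x1=(1.5651, 0.0348)
step 22: x0=(0.6911, -0.6007) x1=(1.5549, 0.0524)
step 23: x0=(0.7006, -0.5737) x1=(1.5447, 0.0699)
step 24: x0=(0.7101, -0.5466) x1=(1.5343, 0.0873)
step 25: x0=(0.7198, -0.5194) x1=(1.5238, 0.1046)
step 26: x0=(0.7295, -0.4922) x1=(1.5132, 0.1218)
step 27: x0=(0.7394, -0.4649) x1=(1.5024, 0.1389)
step 28: x0=(0.7493, -0.4375) x1=(1.4915, 0.1558)
step 29: x0=(0.7595, -0.4099) x1=(1.4804, 0.1726)
step 30: x0=(0.7697, -0.3823) x1=(1.4690, 0.1892)
step 31: x0=(0.7802, -0.3544) x1=(1.4574, 0.2056)
step 32: x0=(0.7910, -0.3264) x1=(1.4454, 0.2217)
step 33: x0=(0.8020, -0.2981) x1=(1.4330, 0.2375)
step 34: x0=(0.8134, -0.2695) x1=(1.4201, 0.2528)
step 35: x0=(0.8252, -0.2406) x1=(1.4067, 0.2677)
step 36: x0=(0.8375, -0.2111) x1=(1.3925, 0.2819)
step 37: x0=(0.8506, -0.1811) x1=(1.3773, 0.2952)
step 38: x0=(0.8644, -0.1503) x1=(1.3610, 0.3076)
step 39: x0=(0.8793, -0.1186) x1=(1.3433, 0.3185)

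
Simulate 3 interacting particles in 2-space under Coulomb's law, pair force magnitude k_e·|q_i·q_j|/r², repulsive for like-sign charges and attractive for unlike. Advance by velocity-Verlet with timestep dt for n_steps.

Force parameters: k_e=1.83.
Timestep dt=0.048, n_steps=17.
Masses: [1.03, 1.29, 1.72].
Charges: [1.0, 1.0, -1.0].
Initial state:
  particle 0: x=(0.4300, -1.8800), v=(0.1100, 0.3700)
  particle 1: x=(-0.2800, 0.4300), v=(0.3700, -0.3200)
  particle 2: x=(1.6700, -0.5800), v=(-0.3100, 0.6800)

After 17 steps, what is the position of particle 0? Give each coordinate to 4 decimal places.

step 0: x0=(0.4300, -1.8800) x1=(-0.2800, 0.4300) x2=(1.6700, -0.5800)
step 1: x0=(0.4358, -1.8621) x1=(-0.2620, 0.4148) x2=(1.6546, -0.5475)
step 2: x0=(0.4427, -1.8440) x1=(-0.2436, 0.3997) x2=(1.6383, -0.5154)
step 3: x0=(0.4507, -1.8256) x1=(-0.2246, 0.3850) x2=(1.6209, -0.4835)
step 4: x0=(0.4597, -1.8070) x1=(-0.2052, 0.3704) x2=(1.6025, -0.4520)
step 5: x0=(0.4699, -1.7882) x1=(-0.1851, 0.3562) x2=(1.5830, -0.4208)
step 6: x0=(0.4810, -1.7691) x1=(-0.1645, 0.3422) x2=(1.5624, -0.3900)
step 7: x0=(0.4933, -1.7497) x1=(-0.1431, 0.3285) x2=(1.5407, -0.3596)
step 8: x0=(0.5066, -1.7301) x1=(-0.1211, 0.3150) x2=(1.5178, -0.3295)
step 9: x0=(0.5210, -1.7103) x1=(-0.0983, 0.3019) x2=(1.4937, -0.2998)
step 10: x0=(0.5364, -1.6902) x1=(-0.0747, 0.2891) x2=(1.4683, -0.2704)
step 11: x0=(0.5530, -1.6698) x1=(-0.0501, 0.2766) x2=(1.4416, -0.2415)
step 12: x0=(0.5705, -1.6491) x1=(-0.0246, 0.2644) x2=(1.4135, -0.2130)
step 13: x0=(0.5891, -1.6281) x1=(0.0021, 0.2525) x2=(1.3839, -0.1849)
step 14: x0=(0.6088, -1.6069) x1=(0.0300, 0.2410) x2=(1.3529, -0.1572)
step 15: x0=(0.6295, -1.5852) x1=(0.0593, 0.2298) x2=(1.3201, -0.1300)
step 16: x0=(0.6512, -1.5633) x1=(0.0901, 0.2189) x2=(1.2856, -0.1033)
step 17: x0=(0.6739, -1.5410) x1=(0.1227, 0.2084) x2=(1.2491, -0.0770)

(0.6739, -1.5410)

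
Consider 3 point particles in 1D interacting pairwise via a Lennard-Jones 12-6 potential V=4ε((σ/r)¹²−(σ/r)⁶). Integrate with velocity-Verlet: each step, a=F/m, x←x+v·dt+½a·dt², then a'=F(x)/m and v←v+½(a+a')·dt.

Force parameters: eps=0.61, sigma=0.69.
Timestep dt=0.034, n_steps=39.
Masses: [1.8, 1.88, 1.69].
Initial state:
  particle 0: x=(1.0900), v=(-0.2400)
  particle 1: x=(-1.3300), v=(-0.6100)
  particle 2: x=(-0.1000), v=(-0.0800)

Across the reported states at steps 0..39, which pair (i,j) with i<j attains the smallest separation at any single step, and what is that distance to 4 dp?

step 0: x0=(1.0900) x1=(-1.3300) x2=(-0.1000)
step 1: x0=(1.0817) x1=(-1.3506) x2=(-0.1027)
step 2: x0=(1.0731) x1=(-1.3711) x2=(-0.1053)
step 3: x0=(1.0642) x1=(-1.3913) x2=(-0.1078)
step 4: x0=(1.0550) x1=(-1.4114) x2=(-0.1101)
step 5: x0=(1.0455) x1=(-1.4314) x2=(-0.1123)
step 6: x0=(1.0357) x1=(-1.4512) x2=(-0.1142)
step 7: x0=(1.0255) x1=(-1.4709) x2=(-0.1160)
step 8: x0=(1.0149) x1=(-1.4904) x2=(-0.1174)
step 9: x0=(1.0040) x1=(-1.5099) x2=(-0.1186)
step 10: x0=(0.9926) x1=(-1.5293) x2=(-0.1194)
step 11: x0=(0.9809) x1=(-1.5486) x2=(-0.1199)
step 12: x0=(0.9686) x1=(-1.5678) x2=(-0.1200)
step 13: x0=(0.9559) x1=(-1.5869) x2=(-0.1197)
step 14: x0=(0.9427) x1=(-1.6060) x2=(-0.1188)
step 15: x0=(0.9288) x1=(-1.6250) x2=(-0.1175)
step 16: x0=(0.9144) x1=(-1.6439) x2=(-0.1155)
step 17: x0=(0.8993) x1=(-1.6628) x2=(-0.1128)
step 18: x0=(0.8834) x1=(-1.6817) x2=(-0.1095)
step 19: x0=(0.8668) x1=(-1.7005) x2=(-0.1052)
step 20: x0=(0.8491) x1=(-1.7193) x2=(-0.1001)
step 21: x0=(0.8305) x1=(-1.7380) x2=(-0.0939)
step 22: x0=(0.8107) x1=(-1.7567) x2=(-0.0864)
step 23: x0=(0.7896) x1=(-1.7754) x2=(-0.0777)
step 24: x0=(0.7672) x1=(-1.7941) x2=(-0.0675)
step 25: x0=(0.7435) x1=(-1.8127) x2=(-0.0560)
step 26: x0=(0.7189) x1=(-1.8313) x2=(-0.0436)
step 27: x0=(0.6950) x1=(-1.8499) x2=(-0.0320)
step 28: x0=(0.6755) x1=(-1.8685) x2=(-0.0250)
step 29: x0=(0.6661) x1=(-1.8871) x2=(-0.0288)
step 30: x0=(0.6686) x1=(-1.9056) x2=(-0.0453)
step 31: x0=(0.6779) x1=(-1.9242) x2=(-0.0690)
step 32: x0=(0.6890) x1=(-1.9427) x2=(-0.0948)
step 33: x0=(0.6998) x1=(-1.9612) x2=(-0.1202)
step 34: x0=(0.7094) x1=(-1.9797) x2=(-0.1443)
step 35: x0=(0.7177) x1=(-1.9982) x2=(-0.1670)
step 36: x0=(0.7246) x1=(-2.0167) x2=(-0.1884)
step 37: x0=(0.7303) x1=(-2.0351) x2=(-0.2084)
step 38: x0=(0.7350) x1=(-2.0535) x2=(-0.2273)
step 39: x0=(0.7387) x1=(-2.0720) x2=(-0.2452)

pair (0,2), distance 0.6949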